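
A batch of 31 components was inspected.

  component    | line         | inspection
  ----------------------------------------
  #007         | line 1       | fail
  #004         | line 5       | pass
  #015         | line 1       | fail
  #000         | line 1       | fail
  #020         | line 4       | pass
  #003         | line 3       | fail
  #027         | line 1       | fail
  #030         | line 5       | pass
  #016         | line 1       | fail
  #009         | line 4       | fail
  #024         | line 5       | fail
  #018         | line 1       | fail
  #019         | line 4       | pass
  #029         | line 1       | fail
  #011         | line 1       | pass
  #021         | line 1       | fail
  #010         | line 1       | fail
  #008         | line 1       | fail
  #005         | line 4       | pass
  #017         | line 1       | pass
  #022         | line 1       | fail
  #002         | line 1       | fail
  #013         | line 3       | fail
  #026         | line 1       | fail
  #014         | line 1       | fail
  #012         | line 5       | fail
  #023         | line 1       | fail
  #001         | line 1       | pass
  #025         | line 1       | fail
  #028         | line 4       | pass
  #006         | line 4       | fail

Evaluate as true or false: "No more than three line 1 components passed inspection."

True

'No more than three line 1 components passed inspection' holds iff |A ∩ B| ≤ 3.
|A| = 19, |A ∩ B| = 3, |A ∖ B| = 16.
|A ∩ B| = 3, so the statement is true.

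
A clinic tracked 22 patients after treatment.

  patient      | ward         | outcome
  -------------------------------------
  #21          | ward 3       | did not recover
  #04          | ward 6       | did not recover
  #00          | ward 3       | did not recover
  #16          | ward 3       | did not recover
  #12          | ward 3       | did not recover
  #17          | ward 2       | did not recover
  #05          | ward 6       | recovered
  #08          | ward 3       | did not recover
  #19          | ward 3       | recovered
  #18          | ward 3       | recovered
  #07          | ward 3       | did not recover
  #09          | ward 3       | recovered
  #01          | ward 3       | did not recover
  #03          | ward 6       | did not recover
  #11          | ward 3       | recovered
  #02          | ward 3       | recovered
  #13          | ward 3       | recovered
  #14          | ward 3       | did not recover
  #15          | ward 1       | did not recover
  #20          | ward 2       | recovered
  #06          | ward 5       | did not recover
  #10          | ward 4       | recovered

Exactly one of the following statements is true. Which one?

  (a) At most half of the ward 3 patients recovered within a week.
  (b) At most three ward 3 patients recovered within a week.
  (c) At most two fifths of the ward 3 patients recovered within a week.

|A| = 14, |A ∩ B| = 6, |A ∖ B| = 8.
(a) requires |A ∩ B| ≤ |A ∖ B|: true.
(b) requires |A ∩ B| ≤ 3: false.
(c) requires |A ∩ B| / |A| ≤ 2/5: false.

(a)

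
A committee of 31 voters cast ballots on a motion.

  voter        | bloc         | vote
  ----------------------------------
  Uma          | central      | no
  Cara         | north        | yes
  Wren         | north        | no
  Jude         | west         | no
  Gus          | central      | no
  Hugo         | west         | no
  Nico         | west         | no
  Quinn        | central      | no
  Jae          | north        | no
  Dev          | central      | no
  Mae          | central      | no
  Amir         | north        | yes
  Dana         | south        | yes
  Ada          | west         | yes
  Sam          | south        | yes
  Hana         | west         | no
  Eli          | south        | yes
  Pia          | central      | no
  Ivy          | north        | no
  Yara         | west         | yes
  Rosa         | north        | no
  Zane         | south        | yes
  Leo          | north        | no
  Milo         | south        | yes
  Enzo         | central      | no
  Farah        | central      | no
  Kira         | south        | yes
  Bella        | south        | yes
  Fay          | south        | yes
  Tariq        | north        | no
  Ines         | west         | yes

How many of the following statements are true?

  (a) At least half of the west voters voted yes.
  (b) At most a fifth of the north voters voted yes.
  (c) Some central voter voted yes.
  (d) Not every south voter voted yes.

(a) west: |A| = 7, |A ∩ B| = 3; needs |A ∩ B| ≥ |A ∖ B| — false.
(b) north: |A| = 8, |A ∩ B| = 2; needs |A ∩ B| / |A| ≤ 1/5 — false.
(c) central: |A| = 8, |A ∩ B| = 0; needs A ∩ B ≠ ∅ (|A ∩ B| ≥ 1) — false.
(d) south: |A| = 8, |A ∩ B| = 8; needs A ⊄ B (|A ∖ B| ≥ 1) — false.

0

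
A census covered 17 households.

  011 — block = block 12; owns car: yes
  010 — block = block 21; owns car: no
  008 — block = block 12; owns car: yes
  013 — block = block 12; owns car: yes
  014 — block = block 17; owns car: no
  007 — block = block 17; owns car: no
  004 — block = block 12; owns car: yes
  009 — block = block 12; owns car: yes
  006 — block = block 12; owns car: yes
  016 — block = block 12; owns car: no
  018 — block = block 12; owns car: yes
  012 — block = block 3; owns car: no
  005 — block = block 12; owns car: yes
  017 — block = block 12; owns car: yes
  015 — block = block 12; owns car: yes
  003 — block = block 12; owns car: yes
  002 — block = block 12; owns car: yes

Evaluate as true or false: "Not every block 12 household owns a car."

True

Truth condition: A ⊄ B (|A ∖ B| ≥ 1).
A (the restrictor) = {011, 008, 013, 004, 009, 006, 016, 018, 005, 017, 015, 003, 002}, |A| = 13.
A ∖ B = {016}, so |A ∖ B| = 1.
So the statement is true.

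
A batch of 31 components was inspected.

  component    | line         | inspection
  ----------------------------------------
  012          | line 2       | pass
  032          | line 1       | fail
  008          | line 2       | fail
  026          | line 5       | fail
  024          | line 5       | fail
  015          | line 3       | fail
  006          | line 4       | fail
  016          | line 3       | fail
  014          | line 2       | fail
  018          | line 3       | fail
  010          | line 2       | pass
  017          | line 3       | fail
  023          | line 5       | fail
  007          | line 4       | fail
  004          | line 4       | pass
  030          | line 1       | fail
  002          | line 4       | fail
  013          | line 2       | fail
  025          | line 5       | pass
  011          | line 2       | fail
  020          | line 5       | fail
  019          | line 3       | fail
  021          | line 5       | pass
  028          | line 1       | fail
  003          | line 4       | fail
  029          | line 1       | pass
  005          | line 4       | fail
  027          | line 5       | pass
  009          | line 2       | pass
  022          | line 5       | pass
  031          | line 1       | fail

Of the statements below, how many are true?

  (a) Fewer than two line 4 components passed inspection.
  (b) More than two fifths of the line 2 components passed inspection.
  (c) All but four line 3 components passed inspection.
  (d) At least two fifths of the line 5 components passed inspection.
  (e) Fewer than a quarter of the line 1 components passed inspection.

4

(a) line 4: |A| = 6, |A ∩ B| = 1; needs |A ∩ B| < 2 — true.
(b) line 2: |A| = 7, |A ∩ B| = 3; needs |A ∩ B| / |A| > 2/5 — true.
(c) line 3: |A| = 5, |A ∩ B| = 0; needs |A ∖ B| = 4 — false.
(d) line 5: |A| = 8, |A ∩ B| = 4; needs |A ∩ B| / |A| ≥ 2/5 — true.
(e) line 1: |A| = 5, |A ∩ B| = 1; needs |A ∩ B| / |A| < 1/4 — true.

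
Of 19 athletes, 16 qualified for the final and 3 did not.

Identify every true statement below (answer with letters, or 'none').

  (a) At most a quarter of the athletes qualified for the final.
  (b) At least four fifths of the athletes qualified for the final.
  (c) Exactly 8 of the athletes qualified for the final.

(b)

|A| = 19, |A ∩ B| = 16, |A ∖ B| = 3.
(a) |A ∩ B| / |A| ≤ 1/4: fails.
(b) |A ∩ B| / |A| ≥ 4/5: holds.
(c) |A ∩ B| = 8: fails.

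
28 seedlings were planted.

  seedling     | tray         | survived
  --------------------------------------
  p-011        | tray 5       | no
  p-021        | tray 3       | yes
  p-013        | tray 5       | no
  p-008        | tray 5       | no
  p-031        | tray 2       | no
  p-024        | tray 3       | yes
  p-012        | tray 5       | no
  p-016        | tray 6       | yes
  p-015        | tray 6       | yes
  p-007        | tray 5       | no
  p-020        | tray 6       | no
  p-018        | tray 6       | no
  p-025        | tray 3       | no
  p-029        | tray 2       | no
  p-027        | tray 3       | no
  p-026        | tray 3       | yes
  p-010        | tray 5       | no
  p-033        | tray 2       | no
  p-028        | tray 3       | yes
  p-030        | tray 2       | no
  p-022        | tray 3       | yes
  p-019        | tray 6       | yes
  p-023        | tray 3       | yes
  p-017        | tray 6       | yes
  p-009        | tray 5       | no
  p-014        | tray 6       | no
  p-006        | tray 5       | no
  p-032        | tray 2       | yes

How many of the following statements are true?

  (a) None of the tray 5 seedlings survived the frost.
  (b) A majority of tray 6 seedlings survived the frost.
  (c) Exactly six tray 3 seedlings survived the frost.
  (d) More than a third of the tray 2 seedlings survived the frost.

3

(a) tray 5: |A| = 8, |A ∩ B| = 0; needs A ∩ B = ∅ (|A ∩ B| = 0) — true.
(b) tray 6: |A| = 7, |A ∩ B| = 4; needs |A ∩ B| > |A ∖ B| — true.
(c) tray 3: |A| = 8, |A ∩ B| = 6; needs |A ∩ B| = 6 — true.
(d) tray 2: |A| = 5, |A ∩ B| = 1; needs |A ∩ B| / |A| > 1/3 — false.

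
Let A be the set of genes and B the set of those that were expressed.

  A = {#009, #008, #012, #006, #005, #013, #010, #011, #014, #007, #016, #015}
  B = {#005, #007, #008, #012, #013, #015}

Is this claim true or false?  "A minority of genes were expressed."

Truth condition: |A ∩ B| < |A ∖ B|.
A (the restrictor) = {#009, #008, #012, #006, #005, #013, #010, #011, #014, #007, #016, #015}, |A| = 12.
A ∩ B = {#008, #012, #005, #013, #007, #015}, so |A ∩ B| = 6.
A ∖ B = {#009, #006, #010, #011, #014, #016}, so |A ∖ B| = 6.
6 = 6, so the statement is false.

False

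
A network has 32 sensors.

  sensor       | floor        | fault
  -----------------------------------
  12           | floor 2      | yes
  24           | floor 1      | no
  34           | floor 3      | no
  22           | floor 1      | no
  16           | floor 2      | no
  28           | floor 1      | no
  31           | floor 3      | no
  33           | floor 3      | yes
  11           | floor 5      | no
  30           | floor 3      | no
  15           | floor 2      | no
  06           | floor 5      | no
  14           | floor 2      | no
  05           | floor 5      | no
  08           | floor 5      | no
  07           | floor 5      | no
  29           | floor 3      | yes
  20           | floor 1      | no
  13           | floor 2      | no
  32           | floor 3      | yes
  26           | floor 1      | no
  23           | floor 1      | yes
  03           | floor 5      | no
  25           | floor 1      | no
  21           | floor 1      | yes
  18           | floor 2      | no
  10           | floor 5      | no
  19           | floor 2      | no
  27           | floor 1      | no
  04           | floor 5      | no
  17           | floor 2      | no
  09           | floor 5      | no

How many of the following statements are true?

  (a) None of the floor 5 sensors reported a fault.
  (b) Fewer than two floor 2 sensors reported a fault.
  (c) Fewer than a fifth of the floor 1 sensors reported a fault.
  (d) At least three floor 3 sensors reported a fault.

(a) floor 5: |A| = 9, |A ∩ B| = 0; needs A ∩ B = ∅ (|A ∩ B| = 0) — true.
(b) floor 2: |A| = 8, |A ∩ B| = 1; needs |A ∩ B| < 2 — true.
(c) floor 1: |A| = 9, |A ∩ B| = 2; needs |A ∩ B| / |A| < 1/5 — false.
(d) floor 3: |A| = 6, |A ∩ B| = 3; needs |A ∩ B| ≥ 3 — true.

3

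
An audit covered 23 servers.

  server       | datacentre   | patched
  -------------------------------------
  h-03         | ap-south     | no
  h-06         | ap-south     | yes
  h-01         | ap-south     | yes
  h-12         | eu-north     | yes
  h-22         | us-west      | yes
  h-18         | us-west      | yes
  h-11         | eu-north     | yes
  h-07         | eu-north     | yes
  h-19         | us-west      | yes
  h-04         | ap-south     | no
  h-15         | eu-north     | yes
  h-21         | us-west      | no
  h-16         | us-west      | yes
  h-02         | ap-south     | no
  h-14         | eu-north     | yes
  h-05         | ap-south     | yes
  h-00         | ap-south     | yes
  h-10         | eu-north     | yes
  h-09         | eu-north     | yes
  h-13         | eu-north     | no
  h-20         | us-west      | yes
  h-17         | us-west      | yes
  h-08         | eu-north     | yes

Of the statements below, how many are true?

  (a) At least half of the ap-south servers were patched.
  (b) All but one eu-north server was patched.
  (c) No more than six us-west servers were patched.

(a) ap-south: |A| = 7, |A ∩ B| = 4; needs |A ∩ B| ≥ |A ∖ B| — true.
(b) eu-north: |A| = 9, |A ∩ B| = 8; needs |A ∖ B| = 1 — true.
(c) us-west: |A| = 7, |A ∩ B| = 6; needs |A ∩ B| ≤ 6 — true.

3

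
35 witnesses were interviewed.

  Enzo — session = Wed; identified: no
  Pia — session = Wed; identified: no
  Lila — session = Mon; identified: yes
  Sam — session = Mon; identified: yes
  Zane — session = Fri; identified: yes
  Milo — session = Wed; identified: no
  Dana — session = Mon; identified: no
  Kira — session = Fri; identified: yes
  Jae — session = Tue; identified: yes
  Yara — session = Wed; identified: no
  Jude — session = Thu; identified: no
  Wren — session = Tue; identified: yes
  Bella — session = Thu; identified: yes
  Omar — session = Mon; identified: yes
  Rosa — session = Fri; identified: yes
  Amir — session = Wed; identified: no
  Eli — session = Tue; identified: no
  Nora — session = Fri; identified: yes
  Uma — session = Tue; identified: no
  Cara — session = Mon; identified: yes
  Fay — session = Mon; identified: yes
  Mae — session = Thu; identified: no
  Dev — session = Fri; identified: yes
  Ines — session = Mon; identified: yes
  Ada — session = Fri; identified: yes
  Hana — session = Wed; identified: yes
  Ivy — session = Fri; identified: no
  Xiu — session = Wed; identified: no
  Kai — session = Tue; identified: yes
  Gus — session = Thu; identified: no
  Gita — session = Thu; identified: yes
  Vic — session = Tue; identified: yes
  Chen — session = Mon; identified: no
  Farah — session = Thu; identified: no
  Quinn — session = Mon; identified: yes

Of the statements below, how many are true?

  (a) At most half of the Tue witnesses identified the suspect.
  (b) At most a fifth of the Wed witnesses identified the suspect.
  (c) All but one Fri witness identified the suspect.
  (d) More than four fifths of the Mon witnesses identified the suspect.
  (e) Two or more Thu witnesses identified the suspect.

(a) Tue: |A| = 6, |A ∩ B| = 4; needs |A ∩ B| ≤ |A ∖ B| — false.
(b) Wed: |A| = 7, |A ∩ B| = 1; needs |A ∩ B| / |A| ≤ 1/5 — true.
(c) Fri: |A| = 7, |A ∩ B| = 6; needs |A ∖ B| = 1 — true.
(d) Mon: |A| = 9, |A ∩ B| = 7; needs |A ∩ B| / |A| > 4/5 — false.
(e) Thu: |A| = 6, |A ∩ B| = 2; needs |A ∩ B| ≥ 2 — true.

3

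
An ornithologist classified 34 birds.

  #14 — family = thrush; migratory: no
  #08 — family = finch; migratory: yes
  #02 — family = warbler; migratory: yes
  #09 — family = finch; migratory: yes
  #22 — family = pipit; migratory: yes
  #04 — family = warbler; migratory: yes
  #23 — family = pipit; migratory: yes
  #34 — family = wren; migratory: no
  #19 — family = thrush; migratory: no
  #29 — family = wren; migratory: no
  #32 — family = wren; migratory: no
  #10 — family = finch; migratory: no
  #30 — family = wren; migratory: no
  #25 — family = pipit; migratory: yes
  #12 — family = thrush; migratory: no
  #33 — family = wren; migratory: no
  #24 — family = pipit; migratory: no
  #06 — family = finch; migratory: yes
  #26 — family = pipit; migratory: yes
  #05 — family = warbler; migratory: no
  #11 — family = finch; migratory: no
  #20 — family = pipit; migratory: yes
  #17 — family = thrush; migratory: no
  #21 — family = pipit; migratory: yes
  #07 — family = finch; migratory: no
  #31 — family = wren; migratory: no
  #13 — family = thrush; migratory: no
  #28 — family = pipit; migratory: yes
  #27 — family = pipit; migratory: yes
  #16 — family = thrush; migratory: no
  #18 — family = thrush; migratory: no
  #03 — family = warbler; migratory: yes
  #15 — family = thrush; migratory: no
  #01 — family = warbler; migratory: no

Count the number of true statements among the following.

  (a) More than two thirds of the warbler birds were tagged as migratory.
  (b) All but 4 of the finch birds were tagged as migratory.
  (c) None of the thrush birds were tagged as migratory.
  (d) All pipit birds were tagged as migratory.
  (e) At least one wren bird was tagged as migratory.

1

(a) warbler: |A| = 5, |A ∩ B| = 3; needs |A ∩ B| / |A| > 2/3 — false.
(b) finch: |A| = 6, |A ∩ B| = 3; needs |A ∖ B| = 4 — false.
(c) thrush: |A| = 8, |A ∩ B| = 0; needs A ∩ B = ∅ (|A ∩ B| = 0) — true.
(d) pipit: |A| = 9, |A ∩ B| = 8; needs A ⊆ B, i.e. every element of A is in B (|A ∖ B| = 0) — false.
(e) wren: |A| = 6, |A ∩ B| = 0; needs A ∩ B ≠ ∅ (|A ∩ B| ≥ 1) — false.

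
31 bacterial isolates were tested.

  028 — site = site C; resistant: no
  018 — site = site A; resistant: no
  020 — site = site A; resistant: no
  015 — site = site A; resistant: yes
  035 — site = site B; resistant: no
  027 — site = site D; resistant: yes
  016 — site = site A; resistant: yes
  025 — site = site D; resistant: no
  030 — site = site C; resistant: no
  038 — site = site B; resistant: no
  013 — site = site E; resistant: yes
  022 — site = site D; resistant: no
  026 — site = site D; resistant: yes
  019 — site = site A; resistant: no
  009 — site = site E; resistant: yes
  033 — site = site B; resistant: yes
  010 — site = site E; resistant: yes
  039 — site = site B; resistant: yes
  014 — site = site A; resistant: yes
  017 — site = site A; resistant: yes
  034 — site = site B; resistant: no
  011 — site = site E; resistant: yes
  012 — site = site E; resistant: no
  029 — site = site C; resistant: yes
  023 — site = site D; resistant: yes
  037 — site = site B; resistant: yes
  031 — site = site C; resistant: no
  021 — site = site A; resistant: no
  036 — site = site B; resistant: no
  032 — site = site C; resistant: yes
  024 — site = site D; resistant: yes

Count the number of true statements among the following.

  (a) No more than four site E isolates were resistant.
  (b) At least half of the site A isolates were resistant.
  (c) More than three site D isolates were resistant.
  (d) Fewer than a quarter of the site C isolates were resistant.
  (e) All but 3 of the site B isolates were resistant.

(a) site E: |A| = 5, |A ∩ B| = 4; needs |A ∩ B| ≤ 4 — true.
(b) site A: |A| = 8, |A ∩ B| = 4; needs |A ∩ B| ≥ |A ∖ B| — true.
(c) site D: |A| = 6, |A ∩ B| = 4; needs |A ∩ B| > 3 — true.
(d) site C: |A| = 5, |A ∩ B| = 2; needs |A ∩ B| / |A| < 1/4 — false.
(e) site B: |A| = 7, |A ∩ B| = 3; needs |A ∖ B| = 3 — false.

3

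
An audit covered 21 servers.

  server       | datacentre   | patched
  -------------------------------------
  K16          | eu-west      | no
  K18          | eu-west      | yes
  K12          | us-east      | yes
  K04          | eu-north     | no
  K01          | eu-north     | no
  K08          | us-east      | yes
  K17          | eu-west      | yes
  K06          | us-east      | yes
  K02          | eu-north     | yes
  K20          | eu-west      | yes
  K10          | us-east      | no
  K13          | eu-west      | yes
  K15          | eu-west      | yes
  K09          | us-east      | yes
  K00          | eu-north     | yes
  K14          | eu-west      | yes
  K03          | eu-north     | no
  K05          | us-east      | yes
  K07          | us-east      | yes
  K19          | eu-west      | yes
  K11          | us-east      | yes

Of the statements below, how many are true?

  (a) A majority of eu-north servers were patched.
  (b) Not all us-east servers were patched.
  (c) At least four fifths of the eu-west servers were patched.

2

(a) eu-north: |A| = 5, |A ∩ B| = 2; needs |A ∩ B| > |A ∖ B| — false.
(b) us-east: |A| = 8, |A ∩ B| = 7; needs A ⊄ B (|A ∖ B| ≥ 1) — true.
(c) eu-west: |A| = 8, |A ∩ B| = 7; needs |A ∩ B| / |A| ≥ 4/5 — true.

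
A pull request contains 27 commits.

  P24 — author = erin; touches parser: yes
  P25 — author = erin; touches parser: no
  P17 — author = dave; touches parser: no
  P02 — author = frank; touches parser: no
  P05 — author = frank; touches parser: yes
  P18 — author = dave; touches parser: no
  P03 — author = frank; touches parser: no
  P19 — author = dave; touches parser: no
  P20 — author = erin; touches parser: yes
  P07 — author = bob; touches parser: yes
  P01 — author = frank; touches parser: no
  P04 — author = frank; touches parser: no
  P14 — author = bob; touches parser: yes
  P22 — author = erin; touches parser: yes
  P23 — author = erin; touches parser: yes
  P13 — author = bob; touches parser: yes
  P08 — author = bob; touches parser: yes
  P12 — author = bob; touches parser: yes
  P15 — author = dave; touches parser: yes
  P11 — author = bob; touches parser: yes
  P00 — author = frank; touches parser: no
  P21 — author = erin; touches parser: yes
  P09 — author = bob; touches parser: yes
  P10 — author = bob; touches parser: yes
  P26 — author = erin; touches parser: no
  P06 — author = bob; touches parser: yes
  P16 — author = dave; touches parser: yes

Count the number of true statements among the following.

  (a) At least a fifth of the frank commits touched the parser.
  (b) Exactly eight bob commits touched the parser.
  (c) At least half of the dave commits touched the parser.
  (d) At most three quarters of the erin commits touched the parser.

(a) frank: |A| = 6, |A ∩ B| = 1; needs |A ∩ B| / |A| ≥ 1/5 — false.
(b) bob: |A| = 9, |A ∩ B| = 9; needs |A ∩ B| = 8 — false.
(c) dave: |A| = 5, |A ∩ B| = 2; needs |A ∩ B| ≥ |A ∖ B| — false.
(d) erin: |A| = 7, |A ∩ B| = 5; needs |A ∩ B| / |A| ≤ 3/4 — true.

1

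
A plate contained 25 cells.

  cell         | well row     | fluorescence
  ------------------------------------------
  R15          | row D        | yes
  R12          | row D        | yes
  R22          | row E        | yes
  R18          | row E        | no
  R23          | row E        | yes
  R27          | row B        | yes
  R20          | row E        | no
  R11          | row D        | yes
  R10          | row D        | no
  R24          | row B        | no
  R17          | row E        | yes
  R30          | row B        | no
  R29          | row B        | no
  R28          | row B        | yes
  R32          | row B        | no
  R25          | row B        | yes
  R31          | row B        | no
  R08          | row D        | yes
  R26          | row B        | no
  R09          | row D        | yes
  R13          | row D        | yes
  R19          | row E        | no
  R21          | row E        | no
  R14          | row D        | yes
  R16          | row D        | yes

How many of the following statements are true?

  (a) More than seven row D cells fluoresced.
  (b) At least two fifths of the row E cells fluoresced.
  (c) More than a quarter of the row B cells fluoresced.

3

(a) row D: |A| = 9, |A ∩ B| = 8; needs |A ∩ B| > 7 — true.
(b) row E: |A| = 7, |A ∩ B| = 3; needs |A ∩ B| / |A| ≥ 2/5 — true.
(c) row B: |A| = 9, |A ∩ B| = 3; needs |A ∩ B| / |A| > 1/4 — true.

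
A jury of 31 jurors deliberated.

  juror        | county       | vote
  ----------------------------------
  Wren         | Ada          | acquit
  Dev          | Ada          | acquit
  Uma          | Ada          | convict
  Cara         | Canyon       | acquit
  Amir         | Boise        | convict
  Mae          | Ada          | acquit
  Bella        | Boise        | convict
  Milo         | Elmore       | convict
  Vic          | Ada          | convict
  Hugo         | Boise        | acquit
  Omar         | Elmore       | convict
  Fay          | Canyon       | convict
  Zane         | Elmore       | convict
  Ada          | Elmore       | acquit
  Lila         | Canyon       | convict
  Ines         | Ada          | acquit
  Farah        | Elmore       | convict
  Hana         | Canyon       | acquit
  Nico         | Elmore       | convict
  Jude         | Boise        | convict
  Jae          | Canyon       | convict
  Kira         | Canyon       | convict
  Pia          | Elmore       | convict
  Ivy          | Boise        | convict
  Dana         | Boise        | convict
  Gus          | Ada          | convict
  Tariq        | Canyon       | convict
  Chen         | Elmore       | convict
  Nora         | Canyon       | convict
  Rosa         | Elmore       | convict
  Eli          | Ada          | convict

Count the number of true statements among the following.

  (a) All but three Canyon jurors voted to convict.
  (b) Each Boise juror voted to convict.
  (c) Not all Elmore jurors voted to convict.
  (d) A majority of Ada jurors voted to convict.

1

(a) Canyon: |A| = 8, |A ∩ B| = 6; needs |A ∖ B| = 3 — false.
(b) Boise: |A| = 6, |A ∩ B| = 5; needs A ⊆ B, i.e. every element of A is in B (|A ∖ B| = 0) — false.
(c) Elmore: |A| = 9, |A ∩ B| = 8; needs A ⊄ B (|A ∖ B| ≥ 1) — true.
(d) Ada: |A| = 8, |A ∩ B| = 4; needs |A ∩ B| > |A ∖ B| — false.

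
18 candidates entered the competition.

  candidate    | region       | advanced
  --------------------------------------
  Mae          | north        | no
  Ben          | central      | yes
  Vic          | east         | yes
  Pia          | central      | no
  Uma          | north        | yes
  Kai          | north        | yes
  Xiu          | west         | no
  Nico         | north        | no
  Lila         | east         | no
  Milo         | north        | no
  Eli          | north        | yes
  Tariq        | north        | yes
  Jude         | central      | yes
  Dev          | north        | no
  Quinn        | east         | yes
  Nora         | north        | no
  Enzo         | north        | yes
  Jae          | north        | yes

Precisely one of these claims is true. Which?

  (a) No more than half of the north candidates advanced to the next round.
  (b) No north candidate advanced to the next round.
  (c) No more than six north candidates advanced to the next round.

(c)

|A| = 11, |A ∩ B| = 6, |A ∖ B| = 5.
(a) requires |A ∩ B| ≤ |A ∖ B|: false.
(b) requires A ∩ B = ∅ (|A ∩ B| = 0): false.
(c) requires |A ∩ B| ≤ 6: true.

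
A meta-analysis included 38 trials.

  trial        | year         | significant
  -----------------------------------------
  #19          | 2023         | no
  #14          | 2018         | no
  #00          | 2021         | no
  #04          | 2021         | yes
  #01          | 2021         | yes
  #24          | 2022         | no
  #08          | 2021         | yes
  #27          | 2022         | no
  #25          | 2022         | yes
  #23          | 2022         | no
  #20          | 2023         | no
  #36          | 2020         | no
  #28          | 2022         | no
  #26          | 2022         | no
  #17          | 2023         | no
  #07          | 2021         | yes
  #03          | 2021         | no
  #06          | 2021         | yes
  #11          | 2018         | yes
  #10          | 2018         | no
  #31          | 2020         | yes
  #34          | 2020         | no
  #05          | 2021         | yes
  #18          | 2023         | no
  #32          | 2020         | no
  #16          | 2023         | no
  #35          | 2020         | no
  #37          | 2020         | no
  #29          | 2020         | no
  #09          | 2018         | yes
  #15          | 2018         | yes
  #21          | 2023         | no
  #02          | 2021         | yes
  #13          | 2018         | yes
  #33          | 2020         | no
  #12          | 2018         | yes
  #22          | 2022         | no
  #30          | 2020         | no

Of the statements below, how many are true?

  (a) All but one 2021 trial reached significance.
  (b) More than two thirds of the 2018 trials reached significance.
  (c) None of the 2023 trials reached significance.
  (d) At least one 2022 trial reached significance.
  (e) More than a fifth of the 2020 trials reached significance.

3

(a) 2021: |A| = 9, |A ∩ B| = 7; needs |A ∖ B| = 1 — false.
(b) 2018: |A| = 7, |A ∩ B| = 5; needs |A ∩ B| / |A| > 2/3 — true.
(c) 2023: |A| = 6, |A ∩ B| = 0; needs A ∩ B = ∅ (|A ∩ B| = 0) — true.
(d) 2022: |A| = 7, |A ∩ B| = 1; needs A ∩ B ≠ ∅ (|A ∩ B| ≥ 1) — true.
(e) 2020: |A| = 9, |A ∩ B| = 1; needs |A ∩ B| / |A| > 1/5 — false.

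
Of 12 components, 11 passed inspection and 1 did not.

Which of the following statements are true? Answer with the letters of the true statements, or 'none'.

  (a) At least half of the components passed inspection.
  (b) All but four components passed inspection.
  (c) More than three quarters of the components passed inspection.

(a), (c)

|A| = 12, |A ∩ B| = 11, |A ∖ B| = 1.
(a) |A ∩ B| ≥ |A ∖ B|: holds.
(b) |A ∖ B| = 4: fails.
(c) |A ∩ B| / |A| > 3/4: holds.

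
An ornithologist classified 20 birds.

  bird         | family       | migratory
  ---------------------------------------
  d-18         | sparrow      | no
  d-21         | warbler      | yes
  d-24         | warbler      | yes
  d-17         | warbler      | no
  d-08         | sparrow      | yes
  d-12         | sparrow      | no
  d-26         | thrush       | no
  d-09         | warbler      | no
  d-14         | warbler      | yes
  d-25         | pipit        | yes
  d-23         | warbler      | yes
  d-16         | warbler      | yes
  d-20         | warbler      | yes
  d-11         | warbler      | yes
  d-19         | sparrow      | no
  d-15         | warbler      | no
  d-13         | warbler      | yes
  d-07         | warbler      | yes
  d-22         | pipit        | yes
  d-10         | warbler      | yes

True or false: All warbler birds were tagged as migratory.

Truth condition: A ⊆ B, i.e. every element of A is in B (|A ∖ B| = 0).
A (the restrictor) = {d-21, d-24, d-17, d-09, d-14, d-23, d-16, d-20, d-11, d-15, d-13, d-07, d-10}, |A| = 13.
A ∖ B = {d-17, d-09, d-15}, so |A ∖ B| = 3.
So the statement is false.

False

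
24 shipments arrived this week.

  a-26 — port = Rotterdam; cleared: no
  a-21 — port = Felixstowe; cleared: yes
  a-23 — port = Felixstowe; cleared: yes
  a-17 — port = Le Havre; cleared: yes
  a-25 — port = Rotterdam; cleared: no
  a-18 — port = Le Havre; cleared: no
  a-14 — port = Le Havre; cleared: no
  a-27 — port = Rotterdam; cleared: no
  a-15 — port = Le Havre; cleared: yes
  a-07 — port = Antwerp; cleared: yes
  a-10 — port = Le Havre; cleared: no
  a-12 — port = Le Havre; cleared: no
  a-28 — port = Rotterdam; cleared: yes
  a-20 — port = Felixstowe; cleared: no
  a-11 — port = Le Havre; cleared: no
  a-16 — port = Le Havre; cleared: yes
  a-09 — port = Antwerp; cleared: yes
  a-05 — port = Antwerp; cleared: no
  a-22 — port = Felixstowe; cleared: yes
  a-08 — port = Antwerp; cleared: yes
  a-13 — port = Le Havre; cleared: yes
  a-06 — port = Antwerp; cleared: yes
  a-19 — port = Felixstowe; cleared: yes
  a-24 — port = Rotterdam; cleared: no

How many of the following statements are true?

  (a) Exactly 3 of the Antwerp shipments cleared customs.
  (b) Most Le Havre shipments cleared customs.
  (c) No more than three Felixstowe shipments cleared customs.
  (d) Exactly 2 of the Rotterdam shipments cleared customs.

(a) Antwerp: |A| = 5, |A ∩ B| = 4; needs |A ∩ B| = 3 — false.
(b) Le Havre: |A| = 9, |A ∩ B| = 4; needs |A ∩ B| > |A ∖ B| — false.
(c) Felixstowe: |A| = 5, |A ∩ B| = 4; needs |A ∩ B| ≤ 3 — false.
(d) Rotterdam: |A| = 5, |A ∩ B| = 1; needs |A ∩ B| = 2 — false.

0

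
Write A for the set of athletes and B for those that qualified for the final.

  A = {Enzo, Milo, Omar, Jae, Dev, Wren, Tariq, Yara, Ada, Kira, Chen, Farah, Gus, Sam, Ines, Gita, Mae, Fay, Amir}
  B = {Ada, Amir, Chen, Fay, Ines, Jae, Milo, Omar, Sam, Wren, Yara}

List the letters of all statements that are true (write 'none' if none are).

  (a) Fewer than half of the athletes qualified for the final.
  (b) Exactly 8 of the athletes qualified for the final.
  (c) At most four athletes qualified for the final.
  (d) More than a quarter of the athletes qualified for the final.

(d)

|A| = 19, |A ∩ B| = 11, |A ∖ B| = 8.
(a) |A ∩ B| < |A ∖ B|: fails.
(b) |A ∩ B| = 8: fails.
(c) |A ∩ B| ≤ 4: fails.
(d) |A ∩ B| / |A| > 1/4: holds.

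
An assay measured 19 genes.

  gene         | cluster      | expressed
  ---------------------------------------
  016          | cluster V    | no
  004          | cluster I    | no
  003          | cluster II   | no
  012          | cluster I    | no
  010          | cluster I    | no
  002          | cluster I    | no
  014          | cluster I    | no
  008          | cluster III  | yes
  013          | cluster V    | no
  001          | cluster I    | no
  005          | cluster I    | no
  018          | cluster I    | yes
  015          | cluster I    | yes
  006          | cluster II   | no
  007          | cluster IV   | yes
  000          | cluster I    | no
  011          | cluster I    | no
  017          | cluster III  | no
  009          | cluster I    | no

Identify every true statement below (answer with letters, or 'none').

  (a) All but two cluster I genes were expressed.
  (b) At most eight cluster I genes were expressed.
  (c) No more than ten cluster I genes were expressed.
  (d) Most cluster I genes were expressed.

|A| = 12, |A ∩ B| = 2, |A ∖ B| = 10.
(a) |A ∖ B| = 2: fails.
(b) |A ∩ B| ≤ 8: holds.
(c) |A ∩ B| ≤ 10: holds.
(d) |A ∩ B| > |A ∖ B|: fails.

(b), (c)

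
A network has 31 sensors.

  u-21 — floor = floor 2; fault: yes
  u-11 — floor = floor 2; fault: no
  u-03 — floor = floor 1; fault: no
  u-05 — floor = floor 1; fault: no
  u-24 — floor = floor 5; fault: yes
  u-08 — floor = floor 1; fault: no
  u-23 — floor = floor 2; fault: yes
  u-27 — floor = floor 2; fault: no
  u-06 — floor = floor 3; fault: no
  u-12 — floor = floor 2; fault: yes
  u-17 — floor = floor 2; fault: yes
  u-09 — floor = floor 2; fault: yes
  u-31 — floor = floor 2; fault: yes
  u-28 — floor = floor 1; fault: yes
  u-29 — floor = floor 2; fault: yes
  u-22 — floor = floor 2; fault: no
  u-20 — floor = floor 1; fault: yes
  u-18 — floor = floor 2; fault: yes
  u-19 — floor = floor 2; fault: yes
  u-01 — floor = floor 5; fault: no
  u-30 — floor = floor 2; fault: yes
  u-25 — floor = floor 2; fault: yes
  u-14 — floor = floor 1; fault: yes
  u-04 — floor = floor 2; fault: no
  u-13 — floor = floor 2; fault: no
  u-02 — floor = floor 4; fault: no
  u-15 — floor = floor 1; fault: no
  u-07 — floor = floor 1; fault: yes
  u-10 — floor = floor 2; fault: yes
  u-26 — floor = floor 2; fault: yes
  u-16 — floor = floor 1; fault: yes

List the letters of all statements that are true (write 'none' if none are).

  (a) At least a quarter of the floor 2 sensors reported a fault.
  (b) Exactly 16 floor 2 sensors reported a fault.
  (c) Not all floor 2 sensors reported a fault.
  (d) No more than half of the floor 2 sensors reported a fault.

|A| = 18, |A ∩ B| = 13, |A ∖ B| = 5.
(a) |A ∩ B| / |A| ≥ 1/4: holds.
(b) |A ∩ B| = 16: fails.
(c) A ⊄ B (|A ∖ B| ≥ 1): holds.
(d) |A ∩ B| ≤ |A ∖ B|: fails.

(a), (c)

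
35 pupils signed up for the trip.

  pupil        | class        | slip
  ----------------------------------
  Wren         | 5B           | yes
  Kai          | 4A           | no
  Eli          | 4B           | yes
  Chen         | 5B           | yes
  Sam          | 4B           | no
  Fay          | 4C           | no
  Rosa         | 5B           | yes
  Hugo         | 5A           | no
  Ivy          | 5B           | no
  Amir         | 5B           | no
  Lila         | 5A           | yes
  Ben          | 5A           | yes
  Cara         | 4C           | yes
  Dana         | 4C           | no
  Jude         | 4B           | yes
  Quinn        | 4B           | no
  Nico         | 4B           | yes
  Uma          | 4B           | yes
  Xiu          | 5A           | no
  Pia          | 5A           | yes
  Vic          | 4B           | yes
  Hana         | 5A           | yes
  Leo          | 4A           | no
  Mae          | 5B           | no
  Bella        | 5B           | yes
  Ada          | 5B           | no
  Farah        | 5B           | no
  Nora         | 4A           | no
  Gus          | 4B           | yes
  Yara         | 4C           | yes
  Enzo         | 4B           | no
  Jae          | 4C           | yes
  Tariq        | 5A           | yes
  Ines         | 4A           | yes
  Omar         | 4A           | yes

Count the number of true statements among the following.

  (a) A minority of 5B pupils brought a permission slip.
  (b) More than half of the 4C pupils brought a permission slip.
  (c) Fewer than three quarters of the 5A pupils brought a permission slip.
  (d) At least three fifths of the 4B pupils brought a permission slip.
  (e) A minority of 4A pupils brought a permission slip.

(a) 5B: |A| = 9, |A ∩ B| = 4; needs |A ∩ B| < |A ∖ B| — true.
(b) 4C: |A| = 5, |A ∩ B| = 3; needs |A ∩ B| > |A ∖ B| — true.
(c) 5A: |A| = 7, |A ∩ B| = 5; needs |A ∩ B| / |A| < 3/4 — true.
(d) 4B: |A| = 9, |A ∩ B| = 6; needs |A ∩ B| / |A| ≥ 3/5 — true.
(e) 4A: |A| = 5, |A ∩ B| = 2; needs |A ∩ B| < |A ∖ B| — true.

5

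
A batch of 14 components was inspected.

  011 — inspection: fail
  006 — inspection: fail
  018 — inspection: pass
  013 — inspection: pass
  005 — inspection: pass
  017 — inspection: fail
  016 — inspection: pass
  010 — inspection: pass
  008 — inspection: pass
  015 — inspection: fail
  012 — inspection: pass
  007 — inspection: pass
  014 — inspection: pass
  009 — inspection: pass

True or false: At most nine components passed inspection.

False

'At most nine components passed inspection' holds iff |A ∩ B| ≤ 9.
A (the restrictor) = {011, 006, 018, 013, 005, 017, 016, 010, 008, 015, 012, 007, 014, 009}, |A| = 14.
A ∩ B = {018, 013, 005, 016, 010, 008, 012, 007, 014, 009}, so |A ∩ B| = 10.
|A ∩ B| = 10, so the statement is false.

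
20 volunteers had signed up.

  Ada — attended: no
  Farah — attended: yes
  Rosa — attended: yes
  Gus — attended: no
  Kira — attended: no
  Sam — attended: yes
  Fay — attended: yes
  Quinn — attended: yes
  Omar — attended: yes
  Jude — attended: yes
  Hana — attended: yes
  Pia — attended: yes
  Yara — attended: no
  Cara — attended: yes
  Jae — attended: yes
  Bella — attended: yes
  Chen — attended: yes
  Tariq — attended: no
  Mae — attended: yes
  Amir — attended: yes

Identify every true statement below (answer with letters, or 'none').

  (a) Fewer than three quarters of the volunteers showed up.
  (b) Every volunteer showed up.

none

|A| = 20, |A ∩ B| = 15, |A ∖ B| = 5.
(a) |A ∩ B| / |A| < 3/4: fails.
(b) A ⊆ B, i.e. every element of A is in B (|A ∖ B| = 0): fails.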